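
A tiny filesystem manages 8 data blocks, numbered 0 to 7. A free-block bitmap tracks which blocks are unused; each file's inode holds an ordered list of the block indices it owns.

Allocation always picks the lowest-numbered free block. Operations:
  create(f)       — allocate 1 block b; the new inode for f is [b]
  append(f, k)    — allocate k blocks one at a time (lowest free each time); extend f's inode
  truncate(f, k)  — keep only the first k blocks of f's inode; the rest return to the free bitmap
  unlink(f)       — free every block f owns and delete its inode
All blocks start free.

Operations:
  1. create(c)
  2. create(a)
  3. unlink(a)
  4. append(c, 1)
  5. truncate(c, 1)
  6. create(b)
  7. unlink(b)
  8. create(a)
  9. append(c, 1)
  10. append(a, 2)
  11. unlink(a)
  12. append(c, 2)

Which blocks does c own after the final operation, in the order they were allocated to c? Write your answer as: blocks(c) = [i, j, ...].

blocks(c) = [0, 2, 1, 3]

  1. create(c)  ⇒  F.......  {c→[0]}
  2. create(a)  ⇒  FF......  {a→[1]; c→[0]}
  3. unlink(a)  ⇒  F.......  {c→[0]}
  4. append(c, 1)  ⇒  FF......  {c→[0, 1]}
  5. truncate(c, 1)  ⇒  F.......  {c→[0]}
  6. create(b)  ⇒  FF......  {b→[1]; c→[0]}
  7. unlink(b)  ⇒  F.......  {c→[0]}
  8. create(a)  ⇒  FF......  {a→[1]; c→[0]}
  9. append(c, 1)  ⇒  FFF.....  {a→[1]; c→[0, 2]}
  10. append(a, 2)  ⇒  FFFFF...  {a→[1, 3, 4]; c→[0, 2]}
  11. unlink(a)  ⇒  F.F.....  {c→[0, 2]}
  12. append(c, 2)  ⇒  FFFF....  {c→[0, 2, 1, 3]}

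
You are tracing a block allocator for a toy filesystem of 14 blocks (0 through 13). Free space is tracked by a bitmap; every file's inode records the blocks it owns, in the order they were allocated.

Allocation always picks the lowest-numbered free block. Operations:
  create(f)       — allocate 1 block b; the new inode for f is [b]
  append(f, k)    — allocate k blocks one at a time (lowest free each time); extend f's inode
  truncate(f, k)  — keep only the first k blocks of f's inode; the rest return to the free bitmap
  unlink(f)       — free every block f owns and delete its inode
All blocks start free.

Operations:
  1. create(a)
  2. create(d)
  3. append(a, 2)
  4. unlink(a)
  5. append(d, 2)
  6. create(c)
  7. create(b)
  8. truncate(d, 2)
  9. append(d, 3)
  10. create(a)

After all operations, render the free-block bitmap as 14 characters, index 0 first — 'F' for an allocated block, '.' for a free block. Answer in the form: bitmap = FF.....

[1] create(a) — a=0 (map F.............)
[2] create(d) — a=0 d=1 (map FF............)
[3] append(a, 2) — a=0,2,3 d=1 (map FFFF..........)
[4] unlink(a) — d=1 (map .F............)
[5] append(d, 2) — d=1,0,2 (map FFF...........)
[6] create(c) — c=3 d=1,0,2 (map FFFF..........)
[7] create(b) — b=4 c=3 d=1,0,2 (map FFFFF.........)
[8] truncate(d, 2) — b=4 c=3 d=1,0 (map FF.FF.........)
[9] append(d, 3) — b=4 c=3 d=1,0,2,5,6 (map FFFFFFF.......)
[10] create(a) — a=7 b=4 c=3 d=1,0,2,5,6 (map FFFFFFFF......)

bitmap = FFFFFFFF......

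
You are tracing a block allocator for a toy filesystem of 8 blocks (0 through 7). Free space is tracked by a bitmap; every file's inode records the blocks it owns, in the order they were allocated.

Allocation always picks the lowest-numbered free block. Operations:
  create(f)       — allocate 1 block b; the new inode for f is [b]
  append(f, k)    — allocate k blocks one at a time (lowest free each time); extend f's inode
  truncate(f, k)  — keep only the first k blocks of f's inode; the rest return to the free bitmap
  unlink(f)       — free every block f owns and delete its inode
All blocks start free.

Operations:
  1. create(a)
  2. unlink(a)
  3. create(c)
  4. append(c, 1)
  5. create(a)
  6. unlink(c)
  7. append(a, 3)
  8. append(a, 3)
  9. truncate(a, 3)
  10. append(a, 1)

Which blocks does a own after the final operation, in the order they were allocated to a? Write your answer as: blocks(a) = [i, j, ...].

create(a): bitmap=F....... | a=[0]
unlink(a): bitmap=........ | 
create(c): bitmap=F....... | c=[0]
append(c, 1): bitmap=FF...... | c=[0, 1]
create(a): bitmap=FFF..... | a=[2] c=[0, 1]
unlink(c): bitmap=..F..... | a=[2]
append(a, 3): bitmap=FFFF.... | a=[2, 0, 1, 3]
append(a, 3): bitmap=FFFFFFF. | a=[2, 0, 1, 3, 4, 5, 6]
truncate(a, 3): bitmap=FFF..... | a=[2, 0, 1]
append(a, 1): bitmap=FFFF.... | a=[2, 0, 1, 3]

blocks(a) = [2, 0, 1, 3]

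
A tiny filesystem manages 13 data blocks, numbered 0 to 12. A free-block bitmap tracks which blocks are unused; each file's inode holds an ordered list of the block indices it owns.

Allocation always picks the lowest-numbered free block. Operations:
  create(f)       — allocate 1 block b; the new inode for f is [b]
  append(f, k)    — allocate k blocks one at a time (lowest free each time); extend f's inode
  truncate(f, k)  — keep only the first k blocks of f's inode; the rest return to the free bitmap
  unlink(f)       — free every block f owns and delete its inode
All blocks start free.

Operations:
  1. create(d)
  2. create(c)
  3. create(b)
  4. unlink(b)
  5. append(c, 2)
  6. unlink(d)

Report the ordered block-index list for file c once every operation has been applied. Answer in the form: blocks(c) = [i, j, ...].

blocks(c) = [1, 2, 3]

[1] create(d) — d=0 (map F............)
[2] create(c) — c=1 d=0 (map FF...........)
[3] create(b) — b=2 c=1 d=0 (map FFF..........)
[4] unlink(b) — c=1 d=0 (map FF...........)
[5] append(c, 2) — c=1,2,3 d=0 (map FFFF.........)
[6] unlink(d) — c=1,2,3 (map .FFF.........)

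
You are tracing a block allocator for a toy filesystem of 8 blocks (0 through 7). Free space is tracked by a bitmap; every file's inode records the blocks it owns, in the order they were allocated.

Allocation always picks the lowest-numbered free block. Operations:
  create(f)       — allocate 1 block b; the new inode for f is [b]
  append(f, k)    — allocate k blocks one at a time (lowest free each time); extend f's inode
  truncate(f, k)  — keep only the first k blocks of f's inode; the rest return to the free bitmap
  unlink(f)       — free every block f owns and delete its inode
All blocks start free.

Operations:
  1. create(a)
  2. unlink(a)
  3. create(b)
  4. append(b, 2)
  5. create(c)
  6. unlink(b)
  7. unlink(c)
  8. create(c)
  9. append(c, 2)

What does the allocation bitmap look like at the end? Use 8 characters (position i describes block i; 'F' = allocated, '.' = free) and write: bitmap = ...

after create(a) → a:[0]  free=[F.......]
after unlink(a) →   free=[........]
after create(b) → b:[0]  free=[F.......]
after append(b, 2) → b:[0, 1, 2]  free=[FFF.....]
after create(c) → b:[0, 1, 2], c:[3]  free=[FFFF....]
after unlink(b) → c:[3]  free=[...F....]
after unlink(c) →   free=[........]
after create(c) → c:[0]  free=[F.......]
after append(c, 2) → c:[0, 1, 2]  free=[FFF.....]

bitmap = FFF.....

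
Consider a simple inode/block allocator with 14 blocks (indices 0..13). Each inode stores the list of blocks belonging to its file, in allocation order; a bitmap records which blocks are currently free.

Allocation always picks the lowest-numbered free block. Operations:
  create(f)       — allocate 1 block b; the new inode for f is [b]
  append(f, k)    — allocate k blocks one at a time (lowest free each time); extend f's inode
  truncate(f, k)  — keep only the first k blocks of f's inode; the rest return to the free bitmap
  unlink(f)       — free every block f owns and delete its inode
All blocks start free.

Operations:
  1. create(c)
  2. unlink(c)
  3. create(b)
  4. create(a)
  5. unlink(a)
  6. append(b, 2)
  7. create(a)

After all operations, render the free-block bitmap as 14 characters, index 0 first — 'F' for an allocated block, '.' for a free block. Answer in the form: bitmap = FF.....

[1] create(c) — c=0 (map F.............)
[2] unlink(c) —  (map ..............)
[3] create(b) — b=0 (map F.............)
[4] create(a) — a=1 b=0 (map FF............)
[5] unlink(a) — b=0 (map F.............)
[6] append(b, 2) — b=0,1,2 (map FFF...........)
[7] create(a) — a=3 b=0,1,2 (map FFFF..........)

bitmap = FFFF..........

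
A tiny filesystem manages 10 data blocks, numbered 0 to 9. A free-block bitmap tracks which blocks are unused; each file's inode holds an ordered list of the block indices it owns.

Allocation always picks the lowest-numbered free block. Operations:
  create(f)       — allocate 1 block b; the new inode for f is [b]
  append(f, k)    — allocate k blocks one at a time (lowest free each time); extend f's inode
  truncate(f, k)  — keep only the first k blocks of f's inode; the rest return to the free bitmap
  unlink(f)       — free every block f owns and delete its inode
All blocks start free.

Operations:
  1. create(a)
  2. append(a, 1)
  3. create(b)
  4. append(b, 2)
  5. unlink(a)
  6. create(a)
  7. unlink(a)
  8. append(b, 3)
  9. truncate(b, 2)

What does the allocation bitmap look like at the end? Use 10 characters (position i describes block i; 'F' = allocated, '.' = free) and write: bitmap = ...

bitmap = ..FF......

[1] create(a) — a=0 (map F.........)
[2] append(a, 1) — a=0,1 (map FF........)
[3] create(b) — a=0,1 b=2 (map FFF.......)
[4] append(b, 2) — a=0,1 b=2,3,4 (map FFFFF.....)
[5] unlink(a) — b=2,3,4 (map ..FFF.....)
[6] create(a) — a=0 b=2,3,4 (map F.FFF.....)
[7] unlink(a) — b=2,3,4 (map ..FFF.....)
[8] append(b, 3) — b=2,3,4,0,1,5 (map FFFFFF....)
[9] truncate(b, 2) — b=2,3 (map ..FF......)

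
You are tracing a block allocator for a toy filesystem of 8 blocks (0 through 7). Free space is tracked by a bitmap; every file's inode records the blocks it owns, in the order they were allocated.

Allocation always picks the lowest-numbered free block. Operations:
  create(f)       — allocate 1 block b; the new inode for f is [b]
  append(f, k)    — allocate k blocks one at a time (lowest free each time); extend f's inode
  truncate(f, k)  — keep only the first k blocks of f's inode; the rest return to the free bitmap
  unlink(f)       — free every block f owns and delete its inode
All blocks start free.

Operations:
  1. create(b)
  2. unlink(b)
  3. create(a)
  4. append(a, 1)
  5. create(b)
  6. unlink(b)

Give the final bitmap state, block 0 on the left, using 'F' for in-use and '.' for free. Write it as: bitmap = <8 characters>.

  1. create(b)  ⇒  F.......  {b→[0]}
  2. unlink(b)  ⇒  ........  {}
  3. create(a)  ⇒  F.......  {a→[0]}
  4. append(a, 1)  ⇒  FF......  {a→[0, 1]}
  5. create(b)  ⇒  FFF.....  {a→[0, 1]; b→[2]}
  6. unlink(b)  ⇒  FF......  {a→[0, 1]}

bitmap = FF......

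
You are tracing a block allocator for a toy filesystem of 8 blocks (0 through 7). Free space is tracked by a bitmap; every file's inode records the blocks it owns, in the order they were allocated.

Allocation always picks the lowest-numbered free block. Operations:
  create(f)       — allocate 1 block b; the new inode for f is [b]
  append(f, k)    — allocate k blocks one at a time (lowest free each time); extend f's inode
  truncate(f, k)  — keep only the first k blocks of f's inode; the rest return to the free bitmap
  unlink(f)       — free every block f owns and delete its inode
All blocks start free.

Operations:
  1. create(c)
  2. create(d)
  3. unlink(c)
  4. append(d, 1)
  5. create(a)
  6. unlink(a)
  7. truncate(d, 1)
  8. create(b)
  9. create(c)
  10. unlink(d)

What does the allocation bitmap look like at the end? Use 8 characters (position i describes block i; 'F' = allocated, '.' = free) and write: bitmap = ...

bitmap = F.F.....

create(c): bitmap=F....... | c=[0]
create(d): bitmap=FF...... | c=[0] d=[1]
unlink(c): bitmap=.F...... | d=[1]
append(d, 1): bitmap=FF...... | d=[1, 0]
create(a): bitmap=FFF..... | a=[2] d=[1, 0]
unlink(a): bitmap=FF...... | d=[1, 0]
truncate(d, 1): bitmap=.F...... | d=[1]
create(b): bitmap=FF...... | b=[0] d=[1]
create(c): bitmap=FFF..... | b=[0] c=[2] d=[1]
unlink(d): bitmap=F.F..... | b=[0] c=[2]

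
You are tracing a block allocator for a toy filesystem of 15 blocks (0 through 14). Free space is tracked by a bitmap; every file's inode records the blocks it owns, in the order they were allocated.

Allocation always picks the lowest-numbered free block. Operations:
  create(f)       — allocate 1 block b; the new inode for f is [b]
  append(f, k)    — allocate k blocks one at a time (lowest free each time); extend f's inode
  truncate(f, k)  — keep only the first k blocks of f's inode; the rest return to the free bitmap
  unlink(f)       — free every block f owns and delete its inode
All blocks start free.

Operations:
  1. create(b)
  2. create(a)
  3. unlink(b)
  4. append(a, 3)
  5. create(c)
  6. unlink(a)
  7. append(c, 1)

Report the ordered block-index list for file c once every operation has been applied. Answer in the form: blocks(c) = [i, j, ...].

after create(b) → b:[0]  free=[F..............]
after create(a) → a:[1], b:[0]  free=[FF.............]
after unlink(b) → a:[1]  free=[.F.............]
after append(a, 3) → a:[1, 0, 2, 3]  free=[FFFF...........]
after create(c) → a:[1, 0, 2, 3], c:[4]  free=[FFFFF..........]
after unlink(a) → c:[4]  free=[....F..........]
after append(c, 1) → c:[4, 0]  free=[F...F..........]

blocks(c) = [4, 0]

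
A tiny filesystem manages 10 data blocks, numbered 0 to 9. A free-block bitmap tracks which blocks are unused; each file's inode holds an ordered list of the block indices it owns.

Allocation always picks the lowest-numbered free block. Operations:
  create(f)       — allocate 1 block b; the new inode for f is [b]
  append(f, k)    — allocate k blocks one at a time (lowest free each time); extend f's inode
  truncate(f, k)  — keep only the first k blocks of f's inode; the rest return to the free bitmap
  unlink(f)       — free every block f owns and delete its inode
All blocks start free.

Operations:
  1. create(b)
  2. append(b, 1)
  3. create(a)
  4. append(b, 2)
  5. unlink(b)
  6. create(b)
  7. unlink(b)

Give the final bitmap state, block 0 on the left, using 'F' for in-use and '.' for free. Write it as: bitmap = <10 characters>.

bitmap = ..F.......

  1. create(b)  ⇒  F.........  {b→[0]}
  2. append(b, 1)  ⇒  FF........  {b→[0, 1]}
  3. create(a)  ⇒  FFF.......  {a→[2]; b→[0, 1]}
  4. append(b, 2)  ⇒  FFFFF.....  {a→[2]; b→[0, 1, 3, 4]}
  5. unlink(b)  ⇒  ..F.......  {a→[2]}
  6. create(b)  ⇒  F.F.......  {a→[2]; b→[0]}
  7. unlink(b)  ⇒  ..F.......  {a→[2]}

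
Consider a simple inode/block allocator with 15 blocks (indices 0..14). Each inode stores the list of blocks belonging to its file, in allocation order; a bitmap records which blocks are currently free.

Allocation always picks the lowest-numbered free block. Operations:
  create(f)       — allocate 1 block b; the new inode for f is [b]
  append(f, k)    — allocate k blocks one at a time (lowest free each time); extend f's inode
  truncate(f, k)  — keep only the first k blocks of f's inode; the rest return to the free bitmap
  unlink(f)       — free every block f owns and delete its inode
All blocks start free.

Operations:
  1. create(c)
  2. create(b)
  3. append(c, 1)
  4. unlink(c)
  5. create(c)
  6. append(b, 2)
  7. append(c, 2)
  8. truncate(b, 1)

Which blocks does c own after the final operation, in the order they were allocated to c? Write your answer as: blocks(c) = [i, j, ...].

blocks(c) = [0, 4, 5]

[1] create(c) — c=0 (map F..............)
[2] create(b) — b=1 c=0 (map FF.............)
[3] append(c, 1) — b=1 c=0,2 (map FFF............)
[4] unlink(c) — b=1 (map .F.............)
[5] create(c) — b=1 c=0 (map FF.............)
[6] append(b, 2) — b=1,2,3 c=0 (map FFFF...........)
[7] append(c, 2) — b=1,2,3 c=0,4,5 (map FFFFFF.........)
[8] truncate(b, 1) — b=1 c=0,4,5 (map FF..FF.........)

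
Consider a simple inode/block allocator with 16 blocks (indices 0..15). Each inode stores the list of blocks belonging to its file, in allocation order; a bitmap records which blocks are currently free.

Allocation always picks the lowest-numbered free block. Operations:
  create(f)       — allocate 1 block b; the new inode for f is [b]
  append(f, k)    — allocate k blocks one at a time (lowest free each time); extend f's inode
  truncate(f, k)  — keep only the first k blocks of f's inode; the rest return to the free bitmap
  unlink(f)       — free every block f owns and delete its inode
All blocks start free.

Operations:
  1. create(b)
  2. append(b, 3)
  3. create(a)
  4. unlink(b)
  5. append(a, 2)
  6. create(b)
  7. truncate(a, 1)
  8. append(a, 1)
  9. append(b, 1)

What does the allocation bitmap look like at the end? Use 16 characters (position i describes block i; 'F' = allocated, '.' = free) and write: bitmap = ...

bitmap = FFF.F...........

  1. create(b)  ⇒  F...............  {b→[0]}
  2. append(b, 3)  ⇒  FFFF............  {b→[0, 1, 2, 3]}
  3. create(a)  ⇒  FFFFF...........  {a→[4]; b→[0, 1, 2, 3]}
  4. unlink(b)  ⇒  ....F...........  {a→[4]}
  5. append(a, 2)  ⇒  FF..F...........  {a→[4, 0, 1]}
  6. create(b)  ⇒  FFF.F...........  {a→[4, 0, 1]; b→[2]}
  7. truncate(a, 1)  ⇒  ..F.F...........  {a→[4]; b→[2]}
  8. append(a, 1)  ⇒  F.F.F...........  {a→[4, 0]; b→[2]}
  9. append(b, 1)  ⇒  FFF.F...........  {a→[4, 0]; b→[2, 1]}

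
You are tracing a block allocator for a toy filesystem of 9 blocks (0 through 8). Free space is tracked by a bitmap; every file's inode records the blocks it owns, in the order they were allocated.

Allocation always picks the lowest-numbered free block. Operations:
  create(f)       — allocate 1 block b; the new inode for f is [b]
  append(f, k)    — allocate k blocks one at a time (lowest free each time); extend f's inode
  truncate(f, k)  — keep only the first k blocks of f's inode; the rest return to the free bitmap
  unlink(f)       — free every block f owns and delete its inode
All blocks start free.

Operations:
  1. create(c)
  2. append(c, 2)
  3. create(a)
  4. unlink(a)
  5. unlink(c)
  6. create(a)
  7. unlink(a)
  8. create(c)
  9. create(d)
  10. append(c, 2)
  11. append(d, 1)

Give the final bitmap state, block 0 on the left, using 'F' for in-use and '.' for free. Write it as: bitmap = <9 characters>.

bitmap = FFFFF....

after create(c) → c:[0]  free=[F........]
after append(c, 2) → c:[0, 1, 2]  free=[FFF......]
after create(a) → a:[3], c:[0, 1, 2]  free=[FFFF.....]
after unlink(a) → c:[0, 1, 2]  free=[FFF......]
after unlink(c) →   free=[.........]
after create(a) → a:[0]  free=[F........]
after unlink(a) →   free=[.........]
after create(c) → c:[0]  free=[F........]
after create(d) → c:[0], d:[1]  free=[FF.......]
after append(c, 2) → c:[0, 2, 3], d:[1]  free=[FFFF.....]
after append(d, 1) → c:[0, 2, 3], d:[1, 4]  free=[FFFFF....]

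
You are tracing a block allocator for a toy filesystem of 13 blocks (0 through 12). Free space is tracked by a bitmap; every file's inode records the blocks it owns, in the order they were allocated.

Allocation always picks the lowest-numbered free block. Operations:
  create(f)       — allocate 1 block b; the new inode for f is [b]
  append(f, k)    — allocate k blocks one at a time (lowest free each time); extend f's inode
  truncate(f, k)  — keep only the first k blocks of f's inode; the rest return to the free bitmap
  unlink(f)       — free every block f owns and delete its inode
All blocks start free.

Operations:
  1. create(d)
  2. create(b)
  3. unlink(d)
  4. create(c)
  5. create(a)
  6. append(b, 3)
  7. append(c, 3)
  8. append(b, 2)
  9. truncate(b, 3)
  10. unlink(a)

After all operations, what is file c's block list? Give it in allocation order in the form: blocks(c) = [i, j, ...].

after create(d) → d:[0]  free=[F............]
after create(b) → b:[1], d:[0]  free=[FF...........]
after unlink(d) → b:[1]  free=[.F...........]
after create(c) → b:[1], c:[0]  free=[FF...........]
after create(a) → a:[2], b:[1], c:[0]  free=[FFF..........]
after append(b, 3) → a:[2], b:[1, 3, 4, 5], c:[0]  free=[FFFFFF.......]
after append(c, 3) → a:[2], b:[1, 3, 4, 5], c:[0, 6, 7, 8]  free=[FFFFFFFFF....]
after append(b, 2) → a:[2], b:[1, 3, 4, 5, 9, 10], c:[0, 6, 7, 8]  free=[FFFFFFFFFFF..]
after truncate(b, 3) → a:[2], b:[1, 3, 4], c:[0, 6, 7, 8]  free=[FFFFF.FFF....]
after unlink(a) → b:[1, 3, 4], c:[0, 6, 7, 8]  free=[FF.FF.FFF....]

blocks(c) = [0, 6, 7, 8]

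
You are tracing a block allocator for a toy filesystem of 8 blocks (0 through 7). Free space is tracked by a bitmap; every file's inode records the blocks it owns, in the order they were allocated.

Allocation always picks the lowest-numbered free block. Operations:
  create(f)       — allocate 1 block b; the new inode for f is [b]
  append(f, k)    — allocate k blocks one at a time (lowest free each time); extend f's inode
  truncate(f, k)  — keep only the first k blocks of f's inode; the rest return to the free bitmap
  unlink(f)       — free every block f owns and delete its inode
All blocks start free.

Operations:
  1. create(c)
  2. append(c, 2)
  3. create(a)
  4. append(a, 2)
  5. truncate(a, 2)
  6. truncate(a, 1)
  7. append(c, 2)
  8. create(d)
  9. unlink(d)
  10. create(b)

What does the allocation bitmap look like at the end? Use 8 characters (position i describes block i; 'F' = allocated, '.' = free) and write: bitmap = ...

create(c): bitmap=F....... | c=[0]
append(c, 2): bitmap=FFF..... | c=[0, 1, 2]
create(a): bitmap=FFFF.... | a=[3] c=[0, 1, 2]
append(a, 2): bitmap=FFFFFF.. | a=[3, 4, 5] c=[0, 1, 2]
truncate(a, 2): bitmap=FFFFF... | a=[3, 4] c=[0, 1, 2]
truncate(a, 1): bitmap=FFFF.... | a=[3] c=[0, 1, 2]
append(c, 2): bitmap=FFFFFF.. | a=[3] c=[0, 1, 2, 4, 5]
create(d): bitmap=FFFFFFF. | a=[3] c=[0, 1, 2, 4, 5] d=[6]
unlink(d): bitmap=FFFFFF.. | a=[3] c=[0, 1, 2, 4, 5]
create(b): bitmap=FFFFFFF. | a=[3] b=[6] c=[0, 1, 2, 4, 5]

bitmap = FFFFFFF.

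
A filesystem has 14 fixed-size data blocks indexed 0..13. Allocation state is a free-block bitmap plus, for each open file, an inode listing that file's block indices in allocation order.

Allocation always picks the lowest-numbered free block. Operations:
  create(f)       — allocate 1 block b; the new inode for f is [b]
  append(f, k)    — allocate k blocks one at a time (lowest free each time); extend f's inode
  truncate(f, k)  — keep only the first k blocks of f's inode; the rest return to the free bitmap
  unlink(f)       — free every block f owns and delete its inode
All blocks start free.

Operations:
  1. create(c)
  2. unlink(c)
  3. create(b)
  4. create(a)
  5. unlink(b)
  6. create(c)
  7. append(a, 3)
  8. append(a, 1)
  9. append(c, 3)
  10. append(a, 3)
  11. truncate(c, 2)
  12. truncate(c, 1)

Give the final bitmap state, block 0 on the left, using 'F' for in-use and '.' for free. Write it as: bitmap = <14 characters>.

bitmap = FFFFFF...FFF..

  1. create(c)  ⇒  F.............  {c→[0]}
  2. unlink(c)  ⇒  ..............  {}
  3. create(b)  ⇒  F.............  {b→[0]}
  4. create(a)  ⇒  FF............  {a→[1]; b→[0]}
  5. unlink(b)  ⇒  .F............  {a→[1]}
  6. create(c)  ⇒  FF............  {a→[1]; c→[0]}
  7. append(a, 3)  ⇒  FFFFF.........  {a→[1, 2, 3, 4]; c→[0]}
  8. append(a, 1)  ⇒  FFFFFF........  {a→[1, 2, 3, 4, 5]; c→[0]}
  9. append(c, 3)  ⇒  FFFFFFFFF.....  {a→[1, 2, 3, 4, 5]; c→[0, 6, 7, 8]}
  10. append(a, 3)  ⇒  FFFFFFFFFFFF..  {a→[1, 2, 3, 4, 5, 9, 10, 11]; c→[0, 6, 7, 8]}
  11. truncate(c, 2)  ⇒  FFFFFFF..FFF..  {a→[1, 2, 3, 4, 5, 9, 10, 11]; c→[0, 6]}
  12. truncate(c, 1)  ⇒  FFFFFF...FFF..  {a→[1, 2, 3, 4, 5, 9, 10, 11]; c→[0]}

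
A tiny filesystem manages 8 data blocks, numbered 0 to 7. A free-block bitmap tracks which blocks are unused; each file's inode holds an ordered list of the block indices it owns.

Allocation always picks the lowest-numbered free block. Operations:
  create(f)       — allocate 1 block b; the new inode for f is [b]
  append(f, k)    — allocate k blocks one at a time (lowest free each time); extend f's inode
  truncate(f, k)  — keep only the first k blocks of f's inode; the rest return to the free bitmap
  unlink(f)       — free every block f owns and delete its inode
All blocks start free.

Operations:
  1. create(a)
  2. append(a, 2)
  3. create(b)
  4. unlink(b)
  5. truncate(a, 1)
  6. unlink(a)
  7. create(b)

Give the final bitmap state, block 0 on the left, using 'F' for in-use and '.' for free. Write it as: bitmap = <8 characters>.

create(a): bitmap=F....... | a=[0]
append(a, 2): bitmap=FFF..... | a=[0, 1, 2]
create(b): bitmap=FFFF.... | a=[0, 1, 2] b=[3]
unlink(b): bitmap=FFF..... | a=[0, 1, 2]
truncate(a, 1): bitmap=F....... | a=[0]
unlink(a): bitmap=........ | 
create(b): bitmap=F....... | b=[0]

bitmap = F.......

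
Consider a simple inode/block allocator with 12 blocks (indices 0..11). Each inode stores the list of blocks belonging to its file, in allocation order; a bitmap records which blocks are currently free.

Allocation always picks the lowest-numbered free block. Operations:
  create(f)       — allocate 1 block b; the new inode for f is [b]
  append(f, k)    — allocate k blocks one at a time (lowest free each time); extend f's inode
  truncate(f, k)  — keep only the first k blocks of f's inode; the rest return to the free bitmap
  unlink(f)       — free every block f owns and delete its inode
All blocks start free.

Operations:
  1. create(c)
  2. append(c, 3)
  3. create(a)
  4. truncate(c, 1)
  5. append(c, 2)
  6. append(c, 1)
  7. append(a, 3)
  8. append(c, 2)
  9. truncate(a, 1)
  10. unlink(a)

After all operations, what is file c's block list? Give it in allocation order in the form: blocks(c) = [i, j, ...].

blocks(c) = [0, 1, 2, 3, 8, 9]

create(c): bitmap=F........... | c=[0]
append(c, 3): bitmap=FFFF........ | c=[0, 1, 2, 3]
create(a): bitmap=FFFFF....... | a=[4] c=[0, 1, 2, 3]
truncate(c, 1): bitmap=F...F....... | a=[4] c=[0]
append(c, 2): bitmap=FFF.F....... | a=[4] c=[0, 1, 2]
append(c, 1): bitmap=FFFFF....... | a=[4] c=[0, 1, 2, 3]
append(a, 3): bitmap=FFFFFFFF.... | a=[4, 5, 6, 7] c=[0, 1, 2, 3]
append(c, 2): bitmap=FFFFFFFFFF.. | a=[4, 5, 6, 7] c=[0, 1, 2, 3, 8, 9]
truncate(a, 1): bitmap=FFFFF...FF.. | a=[4] c=[0, 1, 2, 3, 8, 9]
unlink(a): bitmap=FFFF....FF.. | c=[0, 1, 2, 3, 8, 9]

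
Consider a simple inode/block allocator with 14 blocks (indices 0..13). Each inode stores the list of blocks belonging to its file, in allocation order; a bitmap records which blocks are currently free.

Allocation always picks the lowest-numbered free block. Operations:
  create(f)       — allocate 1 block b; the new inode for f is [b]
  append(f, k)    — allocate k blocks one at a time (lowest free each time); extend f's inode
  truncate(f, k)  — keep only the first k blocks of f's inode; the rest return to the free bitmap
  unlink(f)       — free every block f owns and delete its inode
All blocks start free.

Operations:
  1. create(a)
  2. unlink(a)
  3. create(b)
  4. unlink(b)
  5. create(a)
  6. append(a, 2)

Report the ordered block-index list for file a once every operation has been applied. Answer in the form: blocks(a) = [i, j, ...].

blocks(a) = [0, 1, 2]

after create(a) → a:[0]  free=[F.............]
after unlink(a) →   free=[..............]
after create(b) → b:[0]  free=[F.............]
after unlink(b) →   free=[..............]
after create(a) → a:[0]  free=[F.............]
after append(a, 2) → a:[0, 1, 2]  free=[FFF...........]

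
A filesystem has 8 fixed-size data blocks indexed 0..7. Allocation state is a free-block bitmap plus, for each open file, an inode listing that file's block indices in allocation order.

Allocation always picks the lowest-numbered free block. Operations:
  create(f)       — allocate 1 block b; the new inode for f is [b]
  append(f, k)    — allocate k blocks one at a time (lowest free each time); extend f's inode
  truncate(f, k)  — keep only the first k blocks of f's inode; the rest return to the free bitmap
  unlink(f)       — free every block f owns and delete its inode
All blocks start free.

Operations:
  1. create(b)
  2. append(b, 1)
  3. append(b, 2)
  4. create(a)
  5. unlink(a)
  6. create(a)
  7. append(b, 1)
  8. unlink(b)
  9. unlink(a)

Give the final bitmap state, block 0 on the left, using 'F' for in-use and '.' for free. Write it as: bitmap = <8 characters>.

bitmap = ........

create(b): bitmap=F....... | b=[0]
append(b, 1): bitmap=FF...... | b=[0, 1]
append(b, 2): bitmap=FFFF.... | b=[0, 1, 2, 3]
create(a): bitmap=FFFFF... | a=[4] b=[0, 1, 2, 3]
unlink(a): bitmap=FFFF.... | b=[0, 1, 2, 3]
create(a): bitmap=FFFFF... | a=[4] b=[0, 1, 2, 3]
append(b, 1): bitmap=FFFFFF.. | a=[4] b=[0, 1, 2, 3, 5]
unlink(b): bitmap=....F... | a=[4]
unlink(a): bitmap=........ | 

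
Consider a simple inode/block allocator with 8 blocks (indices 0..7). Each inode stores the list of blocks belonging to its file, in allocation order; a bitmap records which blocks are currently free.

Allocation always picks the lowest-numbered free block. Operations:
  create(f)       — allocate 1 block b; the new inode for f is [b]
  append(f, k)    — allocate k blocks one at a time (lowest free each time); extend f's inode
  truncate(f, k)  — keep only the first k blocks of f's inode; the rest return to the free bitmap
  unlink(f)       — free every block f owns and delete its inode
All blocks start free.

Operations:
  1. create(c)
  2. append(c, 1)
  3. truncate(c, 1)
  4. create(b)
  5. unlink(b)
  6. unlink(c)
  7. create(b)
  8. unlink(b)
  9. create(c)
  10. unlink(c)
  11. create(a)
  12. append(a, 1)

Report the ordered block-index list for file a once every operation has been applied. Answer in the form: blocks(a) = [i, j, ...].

blocks(a) = [0, 1]

create(c): bitmap=F....... | c=[0]
append(c, 1): bitmap=FF...... | c=[0, 1]
truncate(c, 1): bitmap=F....... | c=[0]
create(b): bitmap=FF...... | b=[1] c=[0]
unlink(b): bitmap=F....... | c=[0]
unlink(c): bitmap=........ | 
create(b): bitmap=F....... | b=[0]
unlink(b): bitmap=........ | 
create(c): bitmap=F....... | c=[0]
unlink(c): bitmap=........ | 
create(a): bitmap=F....... | a=[0]
append(a, 1): bitmap=FF...... | a=[0, 1]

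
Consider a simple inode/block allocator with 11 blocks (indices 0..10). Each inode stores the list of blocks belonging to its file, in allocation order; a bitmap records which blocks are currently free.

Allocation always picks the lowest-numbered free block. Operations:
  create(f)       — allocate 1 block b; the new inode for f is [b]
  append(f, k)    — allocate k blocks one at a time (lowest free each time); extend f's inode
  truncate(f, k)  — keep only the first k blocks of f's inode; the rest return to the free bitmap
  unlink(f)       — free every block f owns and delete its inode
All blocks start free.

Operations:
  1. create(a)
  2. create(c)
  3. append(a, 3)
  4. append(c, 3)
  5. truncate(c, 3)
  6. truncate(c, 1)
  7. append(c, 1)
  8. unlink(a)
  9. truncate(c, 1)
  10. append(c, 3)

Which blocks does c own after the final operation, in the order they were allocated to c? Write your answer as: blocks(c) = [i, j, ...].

create(a): bitmap=F.......... | a=[0]
create(c): bitmap=FF......... | a=[0] c=[1]
append(a, 3): bitmap=FFFFF...... | a=[0, 2, 3, 4] c=[1]
append(c, 3): bitmap=FFFFFFFF... | a=[0, 2, 3, 4] c=[1, 5, 6, 7]
truncate(c, 3): bitmap=FFFFFFF.... | a=[0, 2, 3, 4] c=[1, 5, 6]
truncate(c, 1): bitmap=FFFFF...... | a=[0, 2, 3, 4] c=[1]
append(c, 1): bitmap=FFFFFF..... | a=[0, 2, 3, 4] c=[1, 5]
unlink(a): bitmap=.F...F..... | c=[1, 5]
truncate(c, 1): bitmap=.F......... | c=[1]
append(c, 3): bitmap=FFFF....... | c=[1, 0, 2, 3]

blocks(c) = [1, 0, 2, 3]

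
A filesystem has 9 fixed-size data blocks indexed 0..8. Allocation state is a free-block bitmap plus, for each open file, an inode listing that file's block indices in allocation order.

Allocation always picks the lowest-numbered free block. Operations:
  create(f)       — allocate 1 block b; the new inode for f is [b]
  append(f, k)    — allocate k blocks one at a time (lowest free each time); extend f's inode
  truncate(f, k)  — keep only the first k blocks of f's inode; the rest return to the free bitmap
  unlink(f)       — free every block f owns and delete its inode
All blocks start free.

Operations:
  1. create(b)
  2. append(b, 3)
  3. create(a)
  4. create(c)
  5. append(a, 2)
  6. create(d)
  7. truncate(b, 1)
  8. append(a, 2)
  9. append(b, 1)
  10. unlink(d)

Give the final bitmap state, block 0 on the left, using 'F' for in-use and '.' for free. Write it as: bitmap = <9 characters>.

bitmap = FFFFFFFF.

after create(b) → b:[0]  free=[F........]
after append(b, 3) → b:[0, 1, 2, 3]  free=[FFFF.....]
after create(a) → a:[4], b:[0, 1, 2, 3]  free=[FFFFF....]
after create(c) → a:[4], b:[0, 1, 2, 3], c:[5]  free=[FFFFFF...]
after append(a, 2) → a:[4, 6, 7], b:[0, 1, 2, 3], c:[5]  free=[FFFFFFFF.]
after create(d) → a:[4, 6, 7], b:[0, 1, 2, 3], c:[5], d:[8]  free=[FFFFFFFFF]
after truncate(b, 1) → a:[4, 6, 7], b:[0], c:[5], d:[8]  free=[F...FFFFF]
after append(a, 2) → a:[4, 6, 7, 1, 2], b:[0], c:[5], d:[8]  free=[FFF.FFFFF]
after append(b, 1) → a:[4, 6, 7, 1, 2], b:[0, 3], c:[5], d:[8]  free=[FFFFFFFFF]
after unlink(d) → a:[4, 6, 7, 1, 2], b:[0, 3], c:[5]  free=[FFFFFFFF.]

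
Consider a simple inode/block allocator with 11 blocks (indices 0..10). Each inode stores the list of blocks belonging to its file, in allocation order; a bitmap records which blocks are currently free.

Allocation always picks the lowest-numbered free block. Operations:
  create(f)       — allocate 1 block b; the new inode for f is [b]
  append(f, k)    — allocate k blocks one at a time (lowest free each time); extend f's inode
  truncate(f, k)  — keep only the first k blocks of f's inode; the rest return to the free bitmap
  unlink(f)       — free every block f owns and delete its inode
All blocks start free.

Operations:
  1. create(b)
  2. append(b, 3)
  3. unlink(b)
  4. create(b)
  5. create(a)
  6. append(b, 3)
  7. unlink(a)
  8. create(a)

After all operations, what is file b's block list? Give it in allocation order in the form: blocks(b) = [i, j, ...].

blocks(b) = [0, 2, 3, 4]

[1] create(b) — b=0 (map F..........)
[2] append(b, 3) — b=0,1,2,3 (map FFFF.......)
[3] unlink(b) —  (map ...........)
[4] create(b) — b=0 (map F..........)
[5] create(a) — a=1 b=0 (map FF.........)
[6] append(b, 3) — a=1 b=0,2,3,4 (map FFFFF......)
[7] unlink(a) — b=0,2,3,4 (map F.FFF......)
[8] create(a) — a=1 b=0,2,3,4 (map FFFFF......)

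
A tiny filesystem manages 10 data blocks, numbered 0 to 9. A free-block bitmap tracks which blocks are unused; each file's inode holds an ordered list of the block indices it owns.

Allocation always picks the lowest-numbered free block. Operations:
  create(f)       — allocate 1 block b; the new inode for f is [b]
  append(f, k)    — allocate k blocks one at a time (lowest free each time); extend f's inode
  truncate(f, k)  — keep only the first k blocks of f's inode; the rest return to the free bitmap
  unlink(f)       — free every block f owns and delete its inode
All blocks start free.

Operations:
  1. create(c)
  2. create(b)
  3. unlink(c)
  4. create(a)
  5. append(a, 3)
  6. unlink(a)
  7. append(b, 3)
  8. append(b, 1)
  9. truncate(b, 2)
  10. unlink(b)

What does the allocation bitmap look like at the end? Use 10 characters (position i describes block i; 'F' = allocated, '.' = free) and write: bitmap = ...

[1] create(c) — c=0 (map F.........)
[2] create(b) — b=1 c=0 (map FF........)
[3] unlink(c) — b=1 (map .F........)
[4] create(a) — a=0 b=1 (map FF........)
[5] append(a, 3) — a=0,2,3,4 b=1 (map FFFFF.....)
[6] unlink(a) — b=1 (map .F........)
[7] append(b, 3) — b=1,0,2,3 (map FFFF......)
[8] append(b, 1) — b=1,0,2,3,4 (map FFFFF.....)
[9] truncate(b, 2) — b=1,0 (map FF........)
[10] unlink(b) —  (map ..........)

bitmap = ..........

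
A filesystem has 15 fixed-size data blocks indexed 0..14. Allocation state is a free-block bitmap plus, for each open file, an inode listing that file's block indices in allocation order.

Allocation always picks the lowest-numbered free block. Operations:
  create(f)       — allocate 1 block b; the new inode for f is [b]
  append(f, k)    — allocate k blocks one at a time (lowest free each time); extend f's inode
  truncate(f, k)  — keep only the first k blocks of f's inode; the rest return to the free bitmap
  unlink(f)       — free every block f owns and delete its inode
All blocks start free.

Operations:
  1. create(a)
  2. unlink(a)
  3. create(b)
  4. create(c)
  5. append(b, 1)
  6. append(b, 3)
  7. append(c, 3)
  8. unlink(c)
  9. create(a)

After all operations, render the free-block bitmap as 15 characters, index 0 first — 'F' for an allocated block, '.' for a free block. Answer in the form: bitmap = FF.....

bitmap = FFFFFF.........

after create(a) → a:[0]  free=[F..............]
after unlink(a) →   free=[...............]
after create(b) → b:[0]  free=[F..............]
after create(c) → b:[0], c:[1]  free=[FF.............]
after append(b, 1) → b:[0, 2], c:[1]  free=[FFF............]
after append(b, 3) → b:[0, 2, 3, 4, 5], c:[1]  free=[FFFFFF.........]
after append(c, 3) → b:[0, 2, 3, 4, 5], c:[1, 6, 7, 8]  free=[FFFFFFFFF......]
after unlink(c) → b:[0, 2, 3, 4, 5]  free=[F.FFFF.........]
after create(a) → a:[1], b:[0, 2, 3, 4, 5]  free=[FFFFFF.........]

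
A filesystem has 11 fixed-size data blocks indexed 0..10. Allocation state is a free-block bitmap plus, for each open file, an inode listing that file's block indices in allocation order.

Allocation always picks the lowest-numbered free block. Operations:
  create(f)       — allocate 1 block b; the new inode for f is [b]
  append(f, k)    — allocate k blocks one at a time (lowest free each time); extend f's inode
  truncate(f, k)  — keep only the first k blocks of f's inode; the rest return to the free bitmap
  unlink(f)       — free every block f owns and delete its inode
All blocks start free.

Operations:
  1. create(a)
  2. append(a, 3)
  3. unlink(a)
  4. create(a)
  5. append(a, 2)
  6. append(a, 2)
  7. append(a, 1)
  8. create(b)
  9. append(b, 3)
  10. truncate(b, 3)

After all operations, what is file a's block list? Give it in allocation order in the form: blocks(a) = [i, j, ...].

blocks(a) = [0, 1, 2, 3, 4, 5]

create(a): bitmap=F.......... | a=[0]
append(a, 3): bitmap=FFFF....... | a=[0, 1, 2, 3]
unlink(a): bitmap=........... | 
create(a): bitmap=F.......... | a=[0]
append(a, 2): bitmap=FFF........ | a=[0, 1, 2]
append(a, 2): bitmap=FFFFF...... | a=[0, 1, 2, 3, 4]
append(a, 1): bitmap=FFFFFF..... | a=[0, 1, 2, 3, 4, 5]
create(b): bitmap=FFFFFFF.... | a=[0, 1, 2, 3, 4, 5] b=[6]
append(b, 3): bitmap=FFFFFFFFFF. | a=[0, 1, 2, 3, 4, 5] b=[6, 7, 8, 9]
truncate(b, 3): bitmap=FFFFFFFFF.. | a=[0, 1, 2, 3, 4, 5] b=[6, 7, 8]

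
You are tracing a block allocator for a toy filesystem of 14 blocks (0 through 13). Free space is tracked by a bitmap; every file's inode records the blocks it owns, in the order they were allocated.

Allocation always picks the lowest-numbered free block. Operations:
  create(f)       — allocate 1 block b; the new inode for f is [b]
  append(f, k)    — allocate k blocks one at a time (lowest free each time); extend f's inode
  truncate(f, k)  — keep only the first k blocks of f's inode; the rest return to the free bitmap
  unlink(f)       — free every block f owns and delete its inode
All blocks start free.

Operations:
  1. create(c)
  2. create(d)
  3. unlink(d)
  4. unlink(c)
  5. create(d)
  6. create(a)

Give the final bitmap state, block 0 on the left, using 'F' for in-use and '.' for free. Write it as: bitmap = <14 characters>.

bitmap = FF............

  1. create(c)  ⇒  F.............  {c→[0]}
  2. create(d)  ⇒  FF............  {c→[0]; d→[1]}
  3. unlink(d)  ⇒  F.............  {c→[0]}
  4. unlink(c)  ⇒  ..............  {}
  5. create(d)  ⇒  F.............  {d→[0]}
  6. create(a)  ⇒  FF............  {a→[1]; d→[0]}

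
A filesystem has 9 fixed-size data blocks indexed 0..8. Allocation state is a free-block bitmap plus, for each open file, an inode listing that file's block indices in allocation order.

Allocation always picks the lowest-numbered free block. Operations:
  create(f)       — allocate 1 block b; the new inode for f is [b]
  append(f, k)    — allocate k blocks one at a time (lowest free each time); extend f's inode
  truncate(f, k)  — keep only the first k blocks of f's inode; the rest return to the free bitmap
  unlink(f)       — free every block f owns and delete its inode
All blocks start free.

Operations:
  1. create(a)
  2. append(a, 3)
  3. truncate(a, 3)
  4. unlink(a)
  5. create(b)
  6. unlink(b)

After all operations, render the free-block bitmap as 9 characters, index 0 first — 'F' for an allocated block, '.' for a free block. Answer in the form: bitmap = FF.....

[1] create(a) — a=0 (map F........)
[2] append(a, 3) — a=0,1,2,3 (map FFFF.....)
[3] truncate(a, 3) — a=0,1,2 (map FFF......)
[4] unlink(a) —  (map .........)
[5] create(b) — b=0 (map F........)
[6] unlink(b) —  (map .........)

bitmap = .........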